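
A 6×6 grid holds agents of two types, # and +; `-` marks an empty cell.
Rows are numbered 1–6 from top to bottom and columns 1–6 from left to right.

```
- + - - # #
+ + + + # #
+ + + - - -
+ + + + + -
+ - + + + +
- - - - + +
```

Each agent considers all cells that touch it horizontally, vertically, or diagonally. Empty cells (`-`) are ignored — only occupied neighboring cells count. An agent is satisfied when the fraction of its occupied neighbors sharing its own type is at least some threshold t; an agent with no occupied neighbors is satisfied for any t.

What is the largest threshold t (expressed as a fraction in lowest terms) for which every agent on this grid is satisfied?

(1,2)+ 3/3
(1,5)# 3/4
(1,6)# 3/3
(2,1)+ 4/4
(2,2)+ 6/6
(2,3)+ 5/5
(2,4)+ 2/4
(2,5)# 3/4
(2,6)# 3/3
(3,1)+ 5/5
(3,2)+ 8/8
(3,3)+ 7/7
(4,1)+ 4/4
(4,2)+ 7/7
(4,3)+ 6/6
(4,4)+ 6/6
(4,5)+ 4/4
(5,1)+ 2/2
(5,3)+ 4/4
(5,4)+ 6/6
(5,5)+ 6/6
(5,6)+ 4/4
(6,5)+ 4/4
(6,6)+ 3/3
The smallest same-type fraction is 2/4 at (2,4), which reduces to 1/2. Any threshold above that leaves this agent unsatisfied.

1/2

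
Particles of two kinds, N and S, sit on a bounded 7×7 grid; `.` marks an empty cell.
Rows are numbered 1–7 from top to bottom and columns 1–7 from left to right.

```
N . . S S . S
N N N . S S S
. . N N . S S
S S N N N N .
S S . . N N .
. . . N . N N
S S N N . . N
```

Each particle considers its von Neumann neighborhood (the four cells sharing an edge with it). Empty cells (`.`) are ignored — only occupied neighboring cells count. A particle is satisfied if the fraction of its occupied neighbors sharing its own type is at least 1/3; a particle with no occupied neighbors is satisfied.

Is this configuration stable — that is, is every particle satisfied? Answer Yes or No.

Yes

Row 1: (1,1)N 1/1 ok · (1,4)S 1/1 ok · (1,5)S 2/2 ok · (1,7)S 1/1 ok
Row 2: (2,1)N 2/2 ok · (2,2)N 2/2 ok · (2,3)N 2/2 ok · (2,5)S 2/2 ok · (2,6)S 3/3 ok · (2,7)S 3/3 ok
Row 3: (3,3)N 3/3 ok · (3,4)N 2/2 ok · (3,6)S 2/3 ok · (3,7)S 2/2 ok
Row 4: (4,1)S 2/2 ok · (4,2)S 2/3 ok · (4,3)N 2/3 ok · (4,4)N 3/3 ok · (4,5)N 3/3 ok · (4,6)N 2/3 ok
Row 5: (5,1)S 2/2 ok · (5,2)S 2/2 ok · (5,5)N 2/2 ok · (5,6)N 3/3 ok
Row 6: (6,4)N 1/1 ok · (6,6)N 2/2 ok · (6,7)N 2/2 ok
Row 7: (7,1)S 1/1 ok · (7,2)S 1/2 ok · (7,3)N 1/2 ok · (7,4)N 2/2 ok · (7,7)N 1/1 ok
All meet the threshold, so the configuration is stable.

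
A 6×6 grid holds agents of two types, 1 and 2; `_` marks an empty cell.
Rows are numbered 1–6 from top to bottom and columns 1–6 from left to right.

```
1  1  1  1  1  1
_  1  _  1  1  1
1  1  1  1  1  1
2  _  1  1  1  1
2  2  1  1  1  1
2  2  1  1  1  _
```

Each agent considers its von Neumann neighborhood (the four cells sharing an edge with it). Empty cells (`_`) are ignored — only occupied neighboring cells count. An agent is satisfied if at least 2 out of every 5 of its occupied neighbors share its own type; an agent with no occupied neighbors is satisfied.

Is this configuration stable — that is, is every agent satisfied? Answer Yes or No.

Row 1: (1,1)1 1/1 ok · (1,2)1 3/3 ok · (1,3)1 2/2 ok · (1,4)1 3/3 ok · (1,5)1 3/3 ok · (1,6)1 2/2 ok
Row 2: (2,2)1 2/2 ok · (2,4)1 3/3 ok · (2,5)1 4/4 ok · (2,6)1 3/3 ok
Row 3: (3,1)1 1/2 ok · (3,2)1 3/3 ok · (3,3)1 3/3 ok · (3,4)1 4/4 ok · (3,5)1 4/4 ok · (3,6)1 3/3 ok
Row 4: (4,1)2 1/2 ok · (4,3)1 3/3 ok · (4,4)1 4/4 ok · (4,5)1 4/4 ok · (4,6)1 3/3 ok
Row 5: (5,1)2 3/3 ok · (5,2)2 2/3 ok · (5,3)1 3/4 ok · (5,4)1 4/4 ok · (5,5)1 4/4 ok · (5,6)1 2/2 ok
Row 6: (6,1)2 2/2 ok · (6,2)2 2/3 ok · (6,3)1 2/3 ok · (6,4)1 3/3 ok · (6,5)1 2/2 ok
All meet the threshold, so the configuration is stable.

Yes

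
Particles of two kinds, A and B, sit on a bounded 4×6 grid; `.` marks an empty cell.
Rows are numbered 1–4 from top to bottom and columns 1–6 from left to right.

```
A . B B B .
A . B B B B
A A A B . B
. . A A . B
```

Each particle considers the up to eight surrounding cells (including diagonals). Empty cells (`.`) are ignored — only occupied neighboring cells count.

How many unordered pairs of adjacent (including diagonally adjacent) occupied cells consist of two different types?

6

Scan each occupied cell's neighbors to the right and below (and the two forward diagonals) so each pair is counted once.
Row 1: A(1,1)–A(2,1)= B(1,3)–B(1,4)= B(1,3)–B(2,3)= B(1,3)–B(2,4)= B(1,4)–B(1,5)= B(1,4)–B(2,4)= B(1,4)–B(2,5)= B(1,4)–B(2,3)= B(1,5)–B(2,5)= B(1,5)–B(2,6)= B(1,5)–B(2,4)=  → 0/11 unlike.
Row 2: A(2,1)–A(3,1)= A(2,1)–A(3,2)= B(2,3)–B(2,4)= B(2,3)–A(3,3)≠ B(2,3)–B(3,4)= B(2,3)–A(3,2)≠ B(2,4)–B(2,5)= B(2,4)–B(3,4)= B(2,4)–A(3,3)≠ B(2,5)–B(2,6)= B(2,5)–B(3,6)= B(2,5)–B(3,4)= B(2,6)–B(3,6)=  → 3/13 unlike.
Row 3: A(3,1)–A(3,2)= A(3,2)–A(3,3)= A(3,2)–A(4,3)= A(3,3)–B(3,4)≠ A(3,3)–A(4,3)= A(3,3)–A(4,4)= B(3,4)–A(4,4)≠ B(3,4)–A(4,3)≠ B(3,6)–B(4,6)=  → 3/9 unlike.
Row 4: A(4,3)–A(4,4)=  → 0/1 unlike.
Total adjacent occupied pairs: 34; unlike-type pairs: 6.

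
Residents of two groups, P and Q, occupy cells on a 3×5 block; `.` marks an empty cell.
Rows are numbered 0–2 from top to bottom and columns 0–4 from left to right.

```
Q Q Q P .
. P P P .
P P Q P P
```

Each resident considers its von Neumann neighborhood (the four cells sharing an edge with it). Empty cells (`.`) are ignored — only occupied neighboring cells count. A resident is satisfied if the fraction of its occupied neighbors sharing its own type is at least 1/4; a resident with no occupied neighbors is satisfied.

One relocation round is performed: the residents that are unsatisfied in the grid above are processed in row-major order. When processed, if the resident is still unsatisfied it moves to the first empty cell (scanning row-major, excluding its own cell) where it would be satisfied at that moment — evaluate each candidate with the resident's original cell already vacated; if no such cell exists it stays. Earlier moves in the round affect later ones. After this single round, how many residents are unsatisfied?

Initially unsatisfied (in order): (2,2).
  (2,2) → (1,0).
Resulting grid:
Q Q Q P .
Q P P P .
P P . P P
All satisfied now.

0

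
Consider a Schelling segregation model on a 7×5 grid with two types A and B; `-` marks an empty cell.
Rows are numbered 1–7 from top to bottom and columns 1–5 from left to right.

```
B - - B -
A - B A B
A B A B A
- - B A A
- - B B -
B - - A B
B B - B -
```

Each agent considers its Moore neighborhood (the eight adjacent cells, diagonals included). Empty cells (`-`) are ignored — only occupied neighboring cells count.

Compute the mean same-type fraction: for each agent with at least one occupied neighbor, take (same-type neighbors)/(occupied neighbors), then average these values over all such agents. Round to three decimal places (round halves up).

0.518

Row 1: (1,1)B 0/1 · (1,4)B 2/3
Row 2: (2,1)A 1/3 · (2,3)B 3/5 · (2,4)A 2/6 · (2,5)B 2/4
Row 3: (3,1)A 1/2 · (3,2)B 2/5 · (3,3)A 2/6 · (3,4)B 3/8 · (3,5)A 3/5
Row 4: (4,3)B 4/6 · (4,4)A 3/7 · (4,5)A 2/4
Row 5: (5,3)B 2/4 · (5,4)B 3/6
Row 6: (6,1)B 2/2 · (6,4)A 0/4 · (6,5)B 2/3
Row 7: (7,1)B 2/2 · (7,2)B 2/2 · (7,4)B 1/2
Sum over 22 agents: 0/1 + 2/3 + 1/3 + 3/5 + 2/6 + 2/4 + 1/2 + 2/5 + 2/6 + 3/8 + 3/5 + 4/6 + 3/7 + 2/4 + 2/4 + 3/6 + 2/2 + 0/4 + 2/3 + 2/2 + 2/2 + 1/2 = 3193/280; mean = 3193/280 ÷ 22 = 3193/6160 = 0.518344… → 0.518.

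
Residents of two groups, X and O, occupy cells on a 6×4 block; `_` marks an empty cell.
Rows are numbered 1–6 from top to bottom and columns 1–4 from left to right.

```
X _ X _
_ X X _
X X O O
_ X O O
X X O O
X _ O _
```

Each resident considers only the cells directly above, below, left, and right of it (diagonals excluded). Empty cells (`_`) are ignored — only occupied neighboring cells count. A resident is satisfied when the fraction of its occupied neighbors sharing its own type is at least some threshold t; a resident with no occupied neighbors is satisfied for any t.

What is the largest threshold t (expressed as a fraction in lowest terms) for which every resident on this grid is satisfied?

1/2

(1,1)X — no occupied neighbors
(1,3)X 1/1
(2,2)X 2/2
(2,3)X 2/3
(3,1)X 1/1
(3,2)X 3/4
(3,3)O 2/4
(3,4)O 2/2
(4,2)X 2/3
(4,3)O 3/4
(4,4)O 3/3
(5,1)X 2/2
(5,2)X 2/3
(5,3)O 3/4
(5,4)O 2/2
(6,1)X 1/1
(6,3)O 1/1
The smallest same-type fraction is 2/4 at (3,3), which reduces to 1/2. Any threshold above that leaves this resident unsatisfied.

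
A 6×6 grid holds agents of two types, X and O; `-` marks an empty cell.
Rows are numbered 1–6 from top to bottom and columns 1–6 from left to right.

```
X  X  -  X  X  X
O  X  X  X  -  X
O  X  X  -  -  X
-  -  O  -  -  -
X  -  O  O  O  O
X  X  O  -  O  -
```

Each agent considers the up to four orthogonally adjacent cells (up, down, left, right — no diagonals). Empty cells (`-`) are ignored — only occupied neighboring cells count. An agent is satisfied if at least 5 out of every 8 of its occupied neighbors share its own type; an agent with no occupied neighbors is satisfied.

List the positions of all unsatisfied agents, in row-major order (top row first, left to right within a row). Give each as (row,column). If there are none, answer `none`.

(1,1), (2,1), (3,1), (4,3), (6,2), (6,3)

Row 1: (1,1)X 1/2 ✗ · (1,2)X 2/2 ✓ · (1,4)X 2/2 ✓ · (1,5)X 2/2 ✓ · (1,6)X 2/2 ✓
Row 2: (2,1)O 1/3 ✗ · (2,2)X 3/4 ✓ · (2,3)X 3/3 ✓ · (2,4)X 2/2 ✓ · (2,6)X 2/2 ✓
Row 3: (3,1)O 1/2 ✗ · (3,2)X 2/3 ✓ · (3,3)X 2/3 ✓ · (3,6)X 1/1 ✓
Row 4: (4,3)O 1/2 ✗
Row 5: (5,1)X 1/1 ✓ · (5,3)O 3/3 ✓ · (5,4)O 2/2 ✓ · (5,5)O 3/3 ✓ · (5,6)O 1/1 ✓
Row 6: (6,1)X 2/2 ✓ · (6,2)X 1/2 ✗ · (6,3)O 1/2 ✗ · (6,5)O 1/1 ✓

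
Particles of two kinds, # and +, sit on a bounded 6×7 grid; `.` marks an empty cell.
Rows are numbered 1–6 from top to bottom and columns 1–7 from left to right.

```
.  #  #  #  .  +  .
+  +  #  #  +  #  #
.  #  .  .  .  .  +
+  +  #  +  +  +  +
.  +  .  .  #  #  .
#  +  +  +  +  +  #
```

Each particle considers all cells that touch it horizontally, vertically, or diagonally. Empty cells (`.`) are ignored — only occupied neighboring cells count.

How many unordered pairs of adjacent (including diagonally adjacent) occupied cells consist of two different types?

32

Scan each occupied cell's neighbors to the right and below (and the two forward diagonals) so each pair is counted once.
From row 1: 6 unlike of 14 pairs (running 6/14).
From row 2: 7 unlike of 11 pairs (running 13/25).
From row 3: 2 unlike of 5 pairs (running 15/30).
From row 4: 9 unlike of 15 pairs (running 24/45).
From row 5: 6 unlike of 10 pairs (running 30/55).
From row 6: 2 unlike of 6 pairs (running 32/61).
Total adjacent occupied pairs: 61; unlike-type pairs: 32.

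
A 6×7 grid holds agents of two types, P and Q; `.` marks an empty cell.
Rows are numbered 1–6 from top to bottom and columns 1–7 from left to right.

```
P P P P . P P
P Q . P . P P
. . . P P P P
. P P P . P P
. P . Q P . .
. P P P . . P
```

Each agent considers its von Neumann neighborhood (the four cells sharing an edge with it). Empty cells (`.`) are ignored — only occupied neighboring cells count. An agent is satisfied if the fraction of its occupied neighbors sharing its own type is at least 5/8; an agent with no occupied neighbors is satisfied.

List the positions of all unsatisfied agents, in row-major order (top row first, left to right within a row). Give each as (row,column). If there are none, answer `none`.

(2,1), (2,2), (5,4), (5,5), (6,4)

Row 1: (1,1)P 2/2 satisfied · (1,2)P 2/3 satisfied · (1,3)P 2/2 satisfied · (1,4)P 2/2 satisfied · (1,6)P 2/2 satisfied · (1,7)P 2/2 satisfied
Row 2: (2,1)P 1/2 not · (2,2)Q 0/2 not · (2,4)P 2/2 satisfied · (2,6)P 3/3 satisfied · (2,7)P 3/3 satisfied
Row 3: (3,4)P 3/3 satisfied · (3,5)P 2/2 satisfied · (3,6)P 4/4 satisfied · (3,7)P 3/3 satisfied
Row 4: (4,2)P 2/2 satisfied · (4,3)P 2/2 satisfied · (4,4)P 2/3 satisfied · (4,6)P 2/2 satisfied · (4,7)P 2/2 satisfied
Row 5: (5,2)P 2/2 satisfied · (5,4)Q 0/3 not · (5,5)P 0/1 not
Row 6: (6,2)P 2/2 satisfied · (6,3)P 2/2 satisfied · (6,4)P 1/2 not · (6,7)P 0/0 satisfied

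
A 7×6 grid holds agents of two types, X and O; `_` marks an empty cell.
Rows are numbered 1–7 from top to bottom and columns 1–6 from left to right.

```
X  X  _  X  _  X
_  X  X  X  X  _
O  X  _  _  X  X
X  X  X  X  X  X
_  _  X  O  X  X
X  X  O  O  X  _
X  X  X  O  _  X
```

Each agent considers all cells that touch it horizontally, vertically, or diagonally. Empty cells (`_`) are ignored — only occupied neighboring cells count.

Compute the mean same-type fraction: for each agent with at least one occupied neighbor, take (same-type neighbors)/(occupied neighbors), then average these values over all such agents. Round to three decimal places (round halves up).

(1,1)X 2/2
(1,2)X 3/3
(1,4)X 3/3
(1,6)X 1/1
(2,2)X 4/5
(2,3)X 5/5
(2,4)X 4/4
(2,5)X 5/5
(3,1)O 0/4
(3,2)X 5/6
(3,5)X 6/6
(3,6)X 4/4
(4,1)X 2/3
(4,2)X 4/5
(4,3)X 4/5
(4,4)X 5/6
(4,5)X 6/7
(4,6)X 5/5
(5,3)X 4/7
(5,4)O 2/8
(5,5)X 5/7
(5,6)X 4/4
(6,1)X 3/3
(6,2)X 5/6
(6,3)O 3/7
(6,4)O 3/7
(6,5)X 3/6
(7,1)X 3/3
(7,2)X 4/5
(7,3)X 2/5
(7,4)O 2/4
(7,6)X 1/1
Sum over 32 agents: 2/2 + 3/3 + 3/3 + 1/1 + 4/5 + 5/5 + 4/4 + 5/5 + 0/4 + 5/6 + 6/6 + 4/4 + 2/3 + 4/5 + 4/5 + 5/6 + 6/7 + 5/5 + 4/7 + 2/8 + 5/7 + 4/4 + 3/3 + 5/6 + 3/7 + 3/7 + 3/6 + 3/3 + 4/5 + 2/5 + 2/4 + 1/1 = 1501/60; mean = 1501/60 ÷ 32 = 1501/1920 = 0.781770… → 0.782.

0.782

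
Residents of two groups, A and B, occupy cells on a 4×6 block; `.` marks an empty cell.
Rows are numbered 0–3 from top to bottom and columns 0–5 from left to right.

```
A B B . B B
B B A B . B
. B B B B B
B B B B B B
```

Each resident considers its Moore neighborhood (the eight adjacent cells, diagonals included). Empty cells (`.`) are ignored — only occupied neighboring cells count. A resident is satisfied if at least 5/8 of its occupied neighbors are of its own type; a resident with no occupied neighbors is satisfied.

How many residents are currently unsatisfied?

3

Row 0: (0,0)A 0/3 ✗ · (0,1)B 3/5 ✗ · (0,2)B 3/4 ✓ · (0,4)B 3/3 ✓ · (0,5)B 2/2 ✓
Row 1: (1,0)B 3/4 ✓ · (1,1)B 5/7 ✓ · (1,2)A 0/7 ✗ · (1,3)B 5/6 ✓ · (1,5)B 4/4 ✓
Row 2: (2,1)B 6/7 ✓ · (2,2)B 7/8 ✓ · (2,3)B 6/7 ✓ · (2,4)B 7/7 ✓ · (2,5)B 4/4 ✓
Row 3: (3,0)B 2/2 ✓ · (3,1)B 4/4 ✓ · (3,2)B 5/5 ✓ · (3,3)B 5/5 ✓ · (3,4)B 5/5 ✓ · (3,5)B 3/3 ✓
Unsatisfied: (0,0), (0,1), (1,2) — 3 in total.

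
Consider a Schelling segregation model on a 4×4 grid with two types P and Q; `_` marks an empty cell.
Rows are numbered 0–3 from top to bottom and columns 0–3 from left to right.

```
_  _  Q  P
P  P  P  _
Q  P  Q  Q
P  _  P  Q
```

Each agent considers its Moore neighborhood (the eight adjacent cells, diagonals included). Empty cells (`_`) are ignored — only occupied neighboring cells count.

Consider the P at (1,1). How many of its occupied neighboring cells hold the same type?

Occupied neighbors of (1,1): (0,2)=Q, (1,0)=P, (1,2)=P, (2,0)=Q, (2,1)=P, (2,2)=Q.
Same type (P): 3 of 6.

3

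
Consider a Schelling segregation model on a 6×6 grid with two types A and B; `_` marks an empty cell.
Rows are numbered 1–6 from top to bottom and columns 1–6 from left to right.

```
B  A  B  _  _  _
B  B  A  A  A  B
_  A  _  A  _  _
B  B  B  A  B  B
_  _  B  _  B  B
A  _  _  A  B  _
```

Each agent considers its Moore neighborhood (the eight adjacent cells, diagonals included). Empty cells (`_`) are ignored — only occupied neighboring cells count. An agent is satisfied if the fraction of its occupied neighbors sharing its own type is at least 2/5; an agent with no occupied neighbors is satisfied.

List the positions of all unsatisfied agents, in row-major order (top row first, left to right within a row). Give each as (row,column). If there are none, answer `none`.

Row 1: (1,1)B 2/3 satisfied · (1,2)A 1/5 not · (1,3)B 1/4 not
Row 2: (2,1)B 2/4 satisfied · (2,2)B 3/6 satisfied · (2,3)A 4/6 satisfied · (2,4)A 3/4 satisfied · (2,5)A 2/3 satisfied · (2,6)B 0/1 not
Row 3: (3,2)A 1/6 not · (3,4)A 4/6 satisfied
Row 4: (4,1)B 1/2 satisfied · (4,2)B 3/4 satisfied · (4,3)B 2/5 satisfied · (4,4)A 1/5 not · (4,5)B 3/5 satisfied · (4,6)B 3/3 satisfied
Row 5: (5,3)B 2/4 satisfied · (5,5)B 4/6 satisfied · (5,6)B 4/4 satisfied
Row 6: (6,1)A 0/0 satisfied · (6,4)A 0/3 not · (6,5)B 2/3 satisfied

(1,2), (1,3), (2,6), (3,2), (4,4), (6,4)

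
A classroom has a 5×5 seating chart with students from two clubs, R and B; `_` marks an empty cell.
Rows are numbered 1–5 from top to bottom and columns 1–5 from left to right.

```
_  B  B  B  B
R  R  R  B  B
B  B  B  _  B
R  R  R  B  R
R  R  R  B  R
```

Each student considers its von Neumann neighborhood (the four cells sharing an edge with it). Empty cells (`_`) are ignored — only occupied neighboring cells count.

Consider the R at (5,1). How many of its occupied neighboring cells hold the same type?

Occupied neighbors of (5,1): (4,1)=R, (5,2)=R.
Same type (R): 2 of 2.

2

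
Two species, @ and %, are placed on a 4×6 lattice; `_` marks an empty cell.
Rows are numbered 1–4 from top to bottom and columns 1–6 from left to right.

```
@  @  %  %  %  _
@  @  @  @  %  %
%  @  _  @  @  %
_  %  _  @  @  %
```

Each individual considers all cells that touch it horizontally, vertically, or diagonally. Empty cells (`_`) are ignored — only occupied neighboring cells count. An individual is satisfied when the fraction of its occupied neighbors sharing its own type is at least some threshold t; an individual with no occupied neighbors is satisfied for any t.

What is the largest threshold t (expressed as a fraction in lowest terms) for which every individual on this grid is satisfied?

(1,1)@ 3/3
(1,2)@ 4/5
(1,3)% 1/5
(1,4)% 3/5
(1,5)% 3/4
(2,1)@ 4/5
(2,2)@ 5/7
(2,3)@ 5/7
(2,4)@ 3/7
(2,5)% 4/7
(2,6)% 3/4
(3,1)% 1/4
(3,2)@ 3/5
(3,4)@ 5/6
(3,5)@ 4/8
(3,6)% 3/5
(4,2)% 1/2
(4,4)@ 3/3
(4,5)@ 3/5
(4,6)% 1/3
The smallest same-type fraction is 1/5 at (1,3), which reduces to 1/5. Any threshold above that leaves this individual unsatisfied.

1/5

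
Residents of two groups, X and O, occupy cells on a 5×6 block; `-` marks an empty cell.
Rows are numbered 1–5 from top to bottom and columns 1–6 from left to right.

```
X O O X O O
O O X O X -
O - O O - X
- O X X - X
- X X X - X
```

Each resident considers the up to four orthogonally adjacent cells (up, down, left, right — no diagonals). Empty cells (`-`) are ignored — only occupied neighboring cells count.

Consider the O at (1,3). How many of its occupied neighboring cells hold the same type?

1

Occupied neighbors of (1,3): (2,3)=X, (1,2)=O, (1,4)=X.
Same type (O): 1 of 3.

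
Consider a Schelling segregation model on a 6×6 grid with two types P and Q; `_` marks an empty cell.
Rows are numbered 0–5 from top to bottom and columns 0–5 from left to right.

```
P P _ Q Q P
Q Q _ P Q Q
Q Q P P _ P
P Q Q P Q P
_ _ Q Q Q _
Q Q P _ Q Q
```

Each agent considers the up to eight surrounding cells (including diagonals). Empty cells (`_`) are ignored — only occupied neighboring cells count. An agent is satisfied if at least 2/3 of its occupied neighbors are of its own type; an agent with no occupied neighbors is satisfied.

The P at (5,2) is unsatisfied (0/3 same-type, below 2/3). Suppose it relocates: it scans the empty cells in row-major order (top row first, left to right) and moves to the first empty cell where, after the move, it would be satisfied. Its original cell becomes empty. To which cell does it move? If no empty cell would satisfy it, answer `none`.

none

Vacating (5,2). Empty cells in order:
  (0,2): 2/4 same-type → still unsatisfied.
  (1,2): 4/7 same-type → still unsatisfied.
  (2,4): 5/8 same-type → still unsatisfied.
  (4,0): 1/4 same-type → still unsatisfied.
  (4,1): 1/6 same-type → still unsatisfied.
  (4,5): 1/5 same-type → still unsatisfied.
  (5,3): 0/4 same-type → still unsatisfied.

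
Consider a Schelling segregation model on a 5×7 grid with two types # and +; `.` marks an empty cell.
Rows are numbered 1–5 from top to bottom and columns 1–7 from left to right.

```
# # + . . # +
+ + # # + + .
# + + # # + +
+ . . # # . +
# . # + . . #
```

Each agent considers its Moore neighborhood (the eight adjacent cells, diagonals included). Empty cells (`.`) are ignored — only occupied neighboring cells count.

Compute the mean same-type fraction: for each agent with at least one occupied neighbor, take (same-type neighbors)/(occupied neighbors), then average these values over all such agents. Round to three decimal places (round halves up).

Row 1: (1,1)# 1/3 · (1,2)# 2/5 · (1,3)+ 1/4 · (1,6)# 0/3 · (1,7)+ 1/2
Row 2: (2,1)+ 2/5 · (2,2)+ 4/8 · (2,3)# 3/7 · (2,4)# 3/6 · (2,5)+ 2/6 · (2,6)+ 4/6
Row 3: (3,1)# 0/4 · (3,2)+ 4/6 · (3,3)+ 2/6 · (3,4)# 5/7 · (3,5)# 4/7 · (3,6)+ 4/6 · (3,7)+ 3/3
Row 4: (4,1)+ 1/3 · (4,4)# 4/6 · (4,5)# 3/5 · (4,7)+ 2/3
Row 5: (5,1)# 0/1 · (5,3)# 1/2 · (5,4)+ 0/3 · (5,7)# 0/1
Sum over 26 agents: 1/3 + 2/5 + 1/4 + 0/3 + 1/2 + 2/5 + 4/8 + 3/7 + 3/6 + 2/6 + 4/6 + 0/4 + 4/6 + 2/6 + 5/7 + 4/7 + 4/6 + 3/3 + 1/3 + 4/6 + 3/5 + 2/3 + 0/1 + 1/2 + 0/3 + 0/1 = 4633/420; mean = 4633/420 ÷ 26 = 4633/10920 = 0.424267… → 0.424.

0.424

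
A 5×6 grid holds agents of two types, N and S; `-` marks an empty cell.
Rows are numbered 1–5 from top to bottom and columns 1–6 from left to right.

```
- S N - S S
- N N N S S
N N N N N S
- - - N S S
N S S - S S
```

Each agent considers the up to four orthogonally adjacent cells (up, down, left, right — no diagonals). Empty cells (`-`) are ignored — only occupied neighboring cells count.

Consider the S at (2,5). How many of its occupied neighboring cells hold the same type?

2

Occupied neighbors of (2,5): (1,5)=S, (3,5)=N, (2,4)=N, (2,6)=S.
Same type (S): 2 of 4.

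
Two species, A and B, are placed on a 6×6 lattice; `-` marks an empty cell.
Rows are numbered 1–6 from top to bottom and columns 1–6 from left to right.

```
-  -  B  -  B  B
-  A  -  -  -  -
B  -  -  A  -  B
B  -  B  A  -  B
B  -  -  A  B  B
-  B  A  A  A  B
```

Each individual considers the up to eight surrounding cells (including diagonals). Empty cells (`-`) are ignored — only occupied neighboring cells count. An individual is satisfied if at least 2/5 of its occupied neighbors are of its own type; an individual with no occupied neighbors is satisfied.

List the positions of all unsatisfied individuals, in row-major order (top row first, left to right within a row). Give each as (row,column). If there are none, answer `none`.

Row 1: (1,3)B 0/1 ✗ · (1,5)B 1/1 ✓ · (1,6)B 1/1 ✓
Row 2: (2,2)A 0/2 ✗
Row 3: (3,1)B 1/2 ✓ · (3,4)A 1/2 ✓ · (3,6)B 1/1 ✓
Row 4: (4,1)B 2/2 ✓ · (4,3)B 0/3 ✗ · (4,4)A 2/4 ✓ · (4,6)B 3/3 ✓
Row 5: (5,1)B 2/2 ✓ · (5,4)A 4/6 ✓ · (5,5)B 3/7 ✓ · (5,6)B 3/4 ✓
Row 6: (6,2)B 1/2 ✓ · (6,3)A 2/3 ✓ · (6,4)A 3/4 ✓ · (6,5)A 2/5 ✓ · (6,6)B 2/3 ✓

(1,3), (2,2), (4,3)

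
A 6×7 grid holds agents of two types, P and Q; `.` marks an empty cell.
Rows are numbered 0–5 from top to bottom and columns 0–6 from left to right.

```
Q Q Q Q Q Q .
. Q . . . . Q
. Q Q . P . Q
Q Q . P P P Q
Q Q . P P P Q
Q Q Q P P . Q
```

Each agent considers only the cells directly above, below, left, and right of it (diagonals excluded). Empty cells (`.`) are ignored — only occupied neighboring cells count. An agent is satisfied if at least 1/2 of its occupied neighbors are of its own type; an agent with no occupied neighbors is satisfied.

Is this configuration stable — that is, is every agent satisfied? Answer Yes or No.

Row 0: (0,0)Q 1/1 ✓ · (0,1)Q 3/3 ✓ · (0,2)Q 2/2 ✓ · (0,3)Q 2/2 ✓ · (0,4)Q 2/2 ✓ · (0,5)Q 1/1 ✓
Row 1: (1,1)Q 2/2 ✓ · (1,6)Q 1/1 ✓
Row 2: (2,1)Q 3/3 ✓ · (2,2)Q 1/1 ✓ · (2,4)P 1/1 ✓ · (2,6)Q 2/2 ✓
Row 3: (3,0)Q 2/2 ✓ · (3,1)Q 3/3 ✓ · (3,3)P 2/2 ✓ · (3,4)P 4/4 ✓ · (3,5)P 2/3 ✓ · (3,6)Q 2/3 ✓
Row 4: (4,0)Q 3/3 ✓ · (4,1)Q 3/3 ✓ · (4,3)P 3/3 ✓ · (4,4)P 4/4 ✓ · (4,5)P 2/3 ✓ · (4,6)Q 2/3 ✓
Row 5: (5,0)Q 2/2 ✓ · (5,1)Q 3/3 ✓ · (5,2)Q 1/2 ✓ · (5,3)P 2/3 ✓ · (5,4)P 2/2 ✓ · (5,6)Q 1/1 ✓
All meet the threshold, so the configuration is stable.

Yes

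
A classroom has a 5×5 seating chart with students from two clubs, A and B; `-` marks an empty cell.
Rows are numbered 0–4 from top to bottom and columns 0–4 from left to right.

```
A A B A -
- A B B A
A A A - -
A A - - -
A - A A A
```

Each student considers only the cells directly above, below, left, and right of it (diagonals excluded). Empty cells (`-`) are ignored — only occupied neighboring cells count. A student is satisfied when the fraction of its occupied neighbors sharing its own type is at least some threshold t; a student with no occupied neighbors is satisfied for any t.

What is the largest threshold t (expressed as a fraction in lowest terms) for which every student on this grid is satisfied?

(0,0)A 1/1
(0,1)A 2/3
(0,2)B 1/3
(0,3)A 0/2
(1,1)A 2/3
(1,2)B 2/4
(1,3)B 1/3
(1,4)A 0/1
(2,0)A 2/2
(2,1)A 4/4
(2,2)A 1/2
(3,0)A 3/3
(3,1)A 2/2
(4,0)A 1/1
(4,2)A 1/1
(4,3)A 2/2
(4,4)A 1/1
The smallest same-type fraction is 0/2 at (0,3), which reduces to 0/1. Any threshold above that leaves this student unsatisfied.

0/1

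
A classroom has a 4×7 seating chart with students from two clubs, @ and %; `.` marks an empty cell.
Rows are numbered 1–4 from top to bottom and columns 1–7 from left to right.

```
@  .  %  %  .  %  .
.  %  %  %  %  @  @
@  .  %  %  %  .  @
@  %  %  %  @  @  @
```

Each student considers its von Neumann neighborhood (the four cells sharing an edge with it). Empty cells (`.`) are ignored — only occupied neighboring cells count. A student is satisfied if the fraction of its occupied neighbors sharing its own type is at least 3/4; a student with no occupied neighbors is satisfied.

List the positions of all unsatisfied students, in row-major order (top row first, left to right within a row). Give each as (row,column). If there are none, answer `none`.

(1,6), (2,5), (2,6), (3,5), (4,1), (4,2), (4,4), (4,5)

Row 1: (1,1)@ 0/0 satisfied · (1,3)% 2/2 satisfied · (1,4)% 2/2 satisfied · (1,6)% 0/1 not
Row 2: (2,2)% 1/1 satisfied · (2,3)% 4/4 satisfied · (2,4)% 4/4 satisfied · (2,5)% 2/3 not · (2,6)@ 1/3 not · (2,7)@ 2/2 satisfied
Row 3: (3,1)@ 1/1 satisfied · (3,3)% 3/3 satisfied · (3,4)% 4/4 satisfied · (3,5)% 2/3 not · (3,7)@ 2/2 satisfied
Row 4: (4,1)@ 1/2 not · (4,2)% 1/2 not · (4,3)% 3/3 satisfied · (4,4)% 2/3 not · (4,5)@ 1/3 not · (4,6)@ 2/2 satisfied · (4,7)@ 2/2 satisfied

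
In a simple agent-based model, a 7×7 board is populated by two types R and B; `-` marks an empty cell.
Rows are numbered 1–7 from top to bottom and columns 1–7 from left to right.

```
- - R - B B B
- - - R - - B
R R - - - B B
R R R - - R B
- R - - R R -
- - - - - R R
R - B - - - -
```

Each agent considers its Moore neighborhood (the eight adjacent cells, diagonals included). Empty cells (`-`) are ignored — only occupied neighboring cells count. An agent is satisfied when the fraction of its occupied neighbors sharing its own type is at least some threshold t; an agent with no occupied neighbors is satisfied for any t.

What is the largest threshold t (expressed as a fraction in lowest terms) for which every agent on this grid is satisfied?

2/5

(1,3)R 1/1
(1,5)B 1/2
(1,6)B 3/3
(1,7)B 2/2
(2,4)R 1/2
(2,7)B 4/4
(3,1)R 3/3
(3,2)R 4/4
(3,6)B 3/4
(3,7)B 3/4
(4,1)R 4/4
(4,2)R 5/5
(4,3)R 3/3
(4,6)R 2/5
(4,7)B 2/4
(5,2)R 3/3
(5,5)R 3/3
(5,6)R 4/5
(6,6)R 3/3
(6,7)R 2/2
(7,1)R — no occupied neighbors
(7,3)B — no occupied neighbors
The smallest same-type fraction is 2/5 at (4,6), which reduces to 2/5. Any threshold above that leaves this agent unsatisfied.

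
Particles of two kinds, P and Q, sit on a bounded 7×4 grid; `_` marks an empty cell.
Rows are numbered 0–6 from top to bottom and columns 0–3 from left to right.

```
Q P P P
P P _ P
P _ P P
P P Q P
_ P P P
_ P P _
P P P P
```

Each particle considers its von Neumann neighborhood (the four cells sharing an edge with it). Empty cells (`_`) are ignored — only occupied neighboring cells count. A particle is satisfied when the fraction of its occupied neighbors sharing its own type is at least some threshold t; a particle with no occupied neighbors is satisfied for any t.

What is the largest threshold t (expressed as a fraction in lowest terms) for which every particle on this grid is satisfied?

Row 0: (0,0)Q 0/2 · (0,1)P 2/3 · (0,2)P 2/2 · (0,3)P 2/2
Row 1: (1,0)P 2/3 · (1,1)P 2/2 · (1,3)P 2/2
Row 2: (2,0)P 2/2 · (2,2)P 1/2 · (2,3)P 3/3
Row 3: (3,0)P 2/2 · (3,1)P 2/3 · (3,2)Q 0/4 · (3,3)P 2/3
Row 4: (4,1)P 3/3 · (4,2)P 3/4 · (4,3)P 2/2
Row 5: (5,1)P 3/3 · (5,2)P 3/3
Row 6: (6,0)P 1/1 · (6,1)P 3/3 · (6,2)P 3/3 · (6,3)P 1/1
The smallest same-type fraction is 0/2 at (0,0), which reduces to 0/1. Any threshold above that leaves this particle unsatisfied.

0/1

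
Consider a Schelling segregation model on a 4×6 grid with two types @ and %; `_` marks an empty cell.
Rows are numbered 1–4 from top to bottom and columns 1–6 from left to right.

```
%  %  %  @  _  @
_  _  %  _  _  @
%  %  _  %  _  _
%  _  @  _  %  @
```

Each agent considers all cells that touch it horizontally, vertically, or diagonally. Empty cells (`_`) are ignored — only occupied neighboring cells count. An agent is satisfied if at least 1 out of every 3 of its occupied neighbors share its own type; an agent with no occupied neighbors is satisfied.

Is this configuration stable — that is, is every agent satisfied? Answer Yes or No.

No

(1,1)% 1/1 ✓
(1,2)% 3/3 ✓
(1,3)% 2/3 ✓
(1,4)@ 0/2 ✗
(1,6)@ 1/1 ✓
(2,3)% 4/5 ✓
(2,6)@ 1/1 ✓
(3,1)% 2/2 ✓
(3,2)% 3/4 ✓
(3,4)% 2/3 ✓
(4,1)% 2/2 ✓
(4,3)@ 0/2 ✗
(4,5)% 1/2 ✓
(4,6)@ 0/1 ✗
For instance (1,4) has only 0/2 same-type neighbors, below 1/3.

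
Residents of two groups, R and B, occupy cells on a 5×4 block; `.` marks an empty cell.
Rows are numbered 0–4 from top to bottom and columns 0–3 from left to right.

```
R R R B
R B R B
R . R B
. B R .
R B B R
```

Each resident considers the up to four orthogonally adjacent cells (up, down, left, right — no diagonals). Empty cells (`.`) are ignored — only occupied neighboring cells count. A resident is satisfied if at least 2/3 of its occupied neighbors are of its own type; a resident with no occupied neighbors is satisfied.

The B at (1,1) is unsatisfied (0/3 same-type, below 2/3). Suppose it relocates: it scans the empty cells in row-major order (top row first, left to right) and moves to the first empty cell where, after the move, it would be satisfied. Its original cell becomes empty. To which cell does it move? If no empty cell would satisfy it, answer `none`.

Vacating (1,1). Empty cells in order:
  (2,1): 1/3 same-type → still unsatisfied.
  (3,0): 1/3 same-type → still unsatisfied.
  (3,3): 1/3 same-type → still unsatisfied.

none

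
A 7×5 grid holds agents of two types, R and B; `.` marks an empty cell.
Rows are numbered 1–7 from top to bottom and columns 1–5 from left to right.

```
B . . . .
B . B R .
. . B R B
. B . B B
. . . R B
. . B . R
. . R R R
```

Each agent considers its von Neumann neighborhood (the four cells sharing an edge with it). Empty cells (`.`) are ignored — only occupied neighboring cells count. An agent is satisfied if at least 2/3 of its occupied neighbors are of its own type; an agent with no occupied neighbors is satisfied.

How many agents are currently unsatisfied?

11

Row 1: (1,1)B 1/1 satisfied
Row 2: (2,1)B 1/1 satisfied · (2,3)B 1/2 not · (2,4)R 1/2 not
Row 3: (3,3)B 1/2 not · (3,4)R 1/4 not · (3,5)B 1/2 not
Row 4: (4,2)B 0/0 satisfied · (4,4)B 1/3 not · (4,5)B 3/3 satisfied
Row 5: (5,4)R 0/2 not · (5,5)B 1/3 not
Row 6: (6,3)B 0/1 not · (6,5)R 1/2 not
Row 7: (7,3)R 1/2 not · (7,4)R 2/2 satisfied · (7,5)R 2/2 satisfied
Unsatisfied: (2,3), (2,4), (3,3), (3,4), (3,5), (4,4), (5,4), (5,5), (6,3), (6,5), (7,3) — 11 in total.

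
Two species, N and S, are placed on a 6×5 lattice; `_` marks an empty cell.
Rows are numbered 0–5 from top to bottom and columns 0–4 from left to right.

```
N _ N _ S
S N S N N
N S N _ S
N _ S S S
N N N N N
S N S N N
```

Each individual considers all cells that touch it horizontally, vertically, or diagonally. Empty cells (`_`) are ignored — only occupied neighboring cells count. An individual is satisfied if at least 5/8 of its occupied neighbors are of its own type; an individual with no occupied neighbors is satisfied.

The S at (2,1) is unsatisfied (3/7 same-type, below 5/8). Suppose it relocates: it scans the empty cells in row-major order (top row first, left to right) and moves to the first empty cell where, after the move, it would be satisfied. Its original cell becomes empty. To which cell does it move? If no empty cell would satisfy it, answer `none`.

Vacating (2,1). Empty cells in order:
  (0,1): 2/5 same-type → still unsatisfied.
  (0,3): 2/5 same-type → still unsatisfied.
  (2,3): 5/8 same-type → satisfied — stop here.

(2,3)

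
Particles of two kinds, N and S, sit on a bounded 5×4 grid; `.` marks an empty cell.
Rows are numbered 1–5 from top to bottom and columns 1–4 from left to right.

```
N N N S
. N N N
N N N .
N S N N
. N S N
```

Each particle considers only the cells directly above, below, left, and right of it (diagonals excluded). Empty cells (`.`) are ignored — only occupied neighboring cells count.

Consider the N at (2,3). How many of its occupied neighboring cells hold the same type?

4

Occupied neighbors of (2,3): (1,3)=N, (3,3)=N, (2,2)=N, (2,4)=N.
Same type (N): 4 of 4.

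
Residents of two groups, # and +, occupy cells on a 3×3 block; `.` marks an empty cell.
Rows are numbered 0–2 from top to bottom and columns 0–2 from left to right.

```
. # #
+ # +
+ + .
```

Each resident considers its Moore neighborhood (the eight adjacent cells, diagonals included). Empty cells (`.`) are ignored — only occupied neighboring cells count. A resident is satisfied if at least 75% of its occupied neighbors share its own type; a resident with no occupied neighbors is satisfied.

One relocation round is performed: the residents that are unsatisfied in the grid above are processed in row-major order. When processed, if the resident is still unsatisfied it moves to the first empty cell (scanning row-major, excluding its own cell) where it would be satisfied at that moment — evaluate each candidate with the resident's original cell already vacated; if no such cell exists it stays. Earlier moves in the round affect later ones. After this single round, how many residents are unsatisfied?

6

Initially unsatisfied (in order): (0,1), (0,2), (1,0), (1,1), (1,2), (2,0).
  (0,1): no empty cell satisfies it; stays.
  (0,2): no empty cell satisfies it; stays.
  (1,0): no empty cell satisfies it; stays.
  (1,1): no empty cell satisfies it; stays.
  (1,2): no empty cell satisfies it; stays.
  (2,0): no empty cell satisfies it; stays.
Resulting grid:
. # #
+ # +
+ + .
Unsatisfied now: (0,1), (0,2), (1,0), (1,1), (1,2), (2,0).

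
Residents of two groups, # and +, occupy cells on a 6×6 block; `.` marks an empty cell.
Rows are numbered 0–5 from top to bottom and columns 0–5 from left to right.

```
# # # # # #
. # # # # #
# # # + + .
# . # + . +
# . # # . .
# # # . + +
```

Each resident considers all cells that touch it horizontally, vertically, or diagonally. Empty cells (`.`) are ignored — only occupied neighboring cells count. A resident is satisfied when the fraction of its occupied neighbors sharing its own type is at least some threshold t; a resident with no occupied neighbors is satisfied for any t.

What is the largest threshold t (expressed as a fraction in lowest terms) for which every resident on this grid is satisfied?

(0,0)# 2/2
(0,1)# 4/4
(0,2)# 5/5
(0,3)# 5/5
(0,4)# 5/5
(0,5)# 3/3
(1,1)# 7/7
(1,2)# 7/8
(1,3)# 6/8
(1,4)# 5/7
(1,5)# 3/4
(2,0)# 3/3
(2,1)# 6/6
(2,2)# 5/7
(2,3)+ 2/7
(2,4)+ 3/6
(3,0)# 3/3
(3,2)# 4/6
(3,3)+ 2/6
(3,5)+ 1/1
(4,0)# 3/3
(4,2)# 4/5
(4,3)# 3/5
(5,0)# 2/2
(5,1)# 4/4
(5,2)# 3/3
(5,4)+ 1/2
(5,5)+ 1/1
The smallest same-type fraction is 2/7 at (2,3), which reduces to 2/7. Any threshold above that leaves this resident unsatisfied.

2/7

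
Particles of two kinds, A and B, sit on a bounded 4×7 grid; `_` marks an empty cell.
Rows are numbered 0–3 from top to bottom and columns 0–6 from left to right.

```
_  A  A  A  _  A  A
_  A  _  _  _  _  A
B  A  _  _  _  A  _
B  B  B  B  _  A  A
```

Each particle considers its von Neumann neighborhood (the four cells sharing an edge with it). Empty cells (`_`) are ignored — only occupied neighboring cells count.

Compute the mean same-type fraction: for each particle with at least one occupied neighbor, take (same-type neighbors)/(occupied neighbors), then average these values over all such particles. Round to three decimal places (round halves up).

Row 0: (0,1)A 2/2 · (0,2)A 2/2 · (0,3)A 1/1 · (0,5)A 1/1 · (0,6)A 2/2
Row 1: (1,1)A 2/2 · (1,6)A 1/1
Row 2: (2,0)B 1/2 · (2,1)A 1/3 · (2,5)A 1/1
Row 3: (3,0)B 2/2 · (3,1)B 2/3 · (3,2)B 2/2 · (3,3)B 1/1 · (3,5)A 2/2 · (3,6)A 1/1
Sum over 16 particles: 2/2 + 2/2 + 1/1 + 1/1 + 2/2 + 2/2 + 1/1 + 1/2 + 1/3 + 1/1 + 2/2 + 2/3 + 2/2 + 1/1 + 2/2 + 1/1 = 29/2; mean = 29/2 ÷ 16 = 29/32 = 0.90625 → 0.906.

0.906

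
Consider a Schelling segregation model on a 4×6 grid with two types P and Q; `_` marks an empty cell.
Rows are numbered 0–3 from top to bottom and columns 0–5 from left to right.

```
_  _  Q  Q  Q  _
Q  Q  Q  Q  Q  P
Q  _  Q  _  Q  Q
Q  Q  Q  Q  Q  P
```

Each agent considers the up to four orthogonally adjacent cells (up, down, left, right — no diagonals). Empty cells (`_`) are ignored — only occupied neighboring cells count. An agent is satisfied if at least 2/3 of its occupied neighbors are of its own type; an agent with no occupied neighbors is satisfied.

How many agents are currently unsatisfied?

(0,2)Q 2/2 ok
(0,3)Q 3/3 ok
(0,4)Q 2/2 ok
(1,0)Q 2/2 ok
(1,1)Q 2/2 ok
(1,2)Q 4/4 ok
(1,3)Q 3/3 ok
(1,4)Q 3/4 ok
(1,5)P 0/2 unhappy
(2,0)Q 2/2 ok
(2,2)Q 2/2 ok
(2,4)Q 3/3 ok
(2,5)Q 1/3 unhappy
(3,0)Q 2/2 ok
(3,1)Q 2/2 ok
(3,2)Q 3/3 ok
(3,3)Q 2/2 ok
(3,4)Q 2/3 ok
(3,5)P 0/2 unhappy
Unsatisfied: (1,5), (2,5), (3,5) — 3 in total.

3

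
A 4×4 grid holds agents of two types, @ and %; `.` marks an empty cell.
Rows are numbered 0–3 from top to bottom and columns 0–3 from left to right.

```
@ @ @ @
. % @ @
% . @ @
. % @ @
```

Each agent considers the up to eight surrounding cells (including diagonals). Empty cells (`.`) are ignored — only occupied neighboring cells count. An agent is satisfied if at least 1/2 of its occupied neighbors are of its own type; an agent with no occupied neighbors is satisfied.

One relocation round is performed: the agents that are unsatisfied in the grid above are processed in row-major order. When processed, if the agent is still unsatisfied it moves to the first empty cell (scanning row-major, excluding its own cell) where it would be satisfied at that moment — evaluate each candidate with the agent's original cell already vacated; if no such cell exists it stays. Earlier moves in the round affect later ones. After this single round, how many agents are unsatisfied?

Initially unsatisfied (in order): (1,1), (3,1).
  (1,1) → (3,0).
  (3,1): now satisfied by earlier moves; stays.
Resulting grid:
@ @ @ @
. . @ @
% . @ @
% % @ @
All satisfied now.

0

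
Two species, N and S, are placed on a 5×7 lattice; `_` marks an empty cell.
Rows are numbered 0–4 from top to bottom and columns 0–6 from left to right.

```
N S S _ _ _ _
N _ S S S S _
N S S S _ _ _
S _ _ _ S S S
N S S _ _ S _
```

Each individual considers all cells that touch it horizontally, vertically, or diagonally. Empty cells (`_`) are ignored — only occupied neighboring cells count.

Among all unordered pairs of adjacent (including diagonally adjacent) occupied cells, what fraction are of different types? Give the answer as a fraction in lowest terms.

Scan each occupied cell's neighbors to the right and below (and the two forward diagonals) so each pair is counted once.
Row 0: N(0,0)–S(0,1)≠ N(0,0)–N(1,0)= S(0,1)–S(0,2)= S(0,1)–S(1,2)= S(0,1)–N(1,0)≠ S(0,2)–S(1,2)= S(0,2)–S(1,3)=  → 2/7 unlike.
Row 1: N(1,0)–N(2,0)= N(1,0)–S(2,1)≠ S(1,2)–S(1,3)= S(1,2)–S(2,2)= S(1,2)–S(2,3)= S(1,2)–S(2,1)= S(1,3)–S(1,4)= S(1,3)–S(2,3)= S(1,3)–S(2,2)= S(1,4)–S(1,5)= S(1,4)–S(2,3)=  → 1/11 unlike.
Row 2: N(2,0)–S(2,1)≠ N(2,0)–S(3,0)≠ S(2,1)–S(2,2)= S(2,1)–S(3,0)= S(2,2)–S(2,3)= S(2,3)–S(3,4)=  → 2/6 unlike.
Row 3: S(3,0)–N(4,0)≠ S(3,0)–S(4,1)= S(3,4)–S(3,5)= S(3,4)–S(4,5)= S(3,5)–S(3,6)= S(3,5)–S(4,5)= S(3,6)–S(4,5)=  → 1/7 unlike.
Row 4: N(4,0)–S(4,1)≠ S(4,1)–S(4,2)=  → 1/2 unlike.
Total adjacent occupied pairs: 33; unlike-type pairs: 7.
7/33 is already in lowest terms.

7/33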